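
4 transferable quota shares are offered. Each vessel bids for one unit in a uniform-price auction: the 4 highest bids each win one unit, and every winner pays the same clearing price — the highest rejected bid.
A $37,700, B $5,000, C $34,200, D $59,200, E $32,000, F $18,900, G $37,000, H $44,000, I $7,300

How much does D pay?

D pays $34,200

Bids ranked high→low: 59,200 (D), 44,000 (H), 37,700 (A), 37,000 (G), 34,200 (C), 32,000 (E), …
The 4 highest are D, H, A, G.
Clearing price = highest rejected bid = $34,200.
D wins → pays $34,200.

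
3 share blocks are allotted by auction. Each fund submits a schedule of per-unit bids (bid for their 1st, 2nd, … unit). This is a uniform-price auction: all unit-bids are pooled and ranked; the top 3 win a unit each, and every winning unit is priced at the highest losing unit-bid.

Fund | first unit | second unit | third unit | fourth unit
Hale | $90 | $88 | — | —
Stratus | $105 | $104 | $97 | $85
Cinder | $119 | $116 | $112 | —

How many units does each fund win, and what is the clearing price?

Cinder 3; clearing price $105

Pooled unit-bids ranked (top 3): 119 (Cinder-1), 116 (Cinder-2), 112 (Cinder-3)
The (k+1)-th unit-bid is $105.
Allocation: Cinder 3.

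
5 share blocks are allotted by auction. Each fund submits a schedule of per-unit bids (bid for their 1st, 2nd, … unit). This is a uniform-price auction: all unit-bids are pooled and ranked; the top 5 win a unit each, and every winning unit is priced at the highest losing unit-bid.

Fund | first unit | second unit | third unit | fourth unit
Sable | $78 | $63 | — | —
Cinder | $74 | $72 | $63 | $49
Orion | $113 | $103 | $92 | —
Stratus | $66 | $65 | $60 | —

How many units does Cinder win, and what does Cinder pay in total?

Cinder: 1 unit, pays $72

All unit-bids, highest first — top 5: 113 (Orion-1), 103 (Orion-2), 92 (Orion-3), 78 (Sable-1), 74 (Cinder-1)
First bid not allocated: $72.
Cinder wins 1 unit(s) at $72 each.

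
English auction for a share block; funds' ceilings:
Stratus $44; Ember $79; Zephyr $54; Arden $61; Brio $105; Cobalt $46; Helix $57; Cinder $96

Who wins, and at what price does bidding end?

Brio wins at $96

Limits in order: 105 (Brio) > 96 (Cinder) > 79 (Ember) > 61 (Arden) > 57 (Helix) > 54 (Zephyr) > …
Bidding ends when Cinder exits at $96; Brio takes it.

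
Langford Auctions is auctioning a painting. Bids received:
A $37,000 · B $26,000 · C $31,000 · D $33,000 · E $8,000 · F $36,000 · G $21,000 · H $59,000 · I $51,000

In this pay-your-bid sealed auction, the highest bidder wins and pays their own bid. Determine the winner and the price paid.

Sorting bids: 59,000 (H) > 51,000 (I) > 37,000 (A) > 36,000 (F) > 33,000 (D) > 31,000 (C) > …
H has the highest bid and pays exactly that: $59,000.

H pays $59,000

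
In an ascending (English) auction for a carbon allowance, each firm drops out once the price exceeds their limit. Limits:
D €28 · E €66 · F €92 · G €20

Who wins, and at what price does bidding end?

Limits ranked: 92 (F) > 66 (E) > 28 (D) > 20 (G)
Once the price passes €66, only F is left; the hammer falls at E's limit of €66.

F wins at €66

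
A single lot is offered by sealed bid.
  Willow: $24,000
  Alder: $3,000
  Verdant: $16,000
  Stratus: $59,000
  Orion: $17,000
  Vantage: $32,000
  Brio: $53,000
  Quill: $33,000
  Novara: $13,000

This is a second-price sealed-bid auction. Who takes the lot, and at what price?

Second-price sealed-bid auction: the highest bidder wins and pays the second-highest bid.
Bids in order: 59,000 (Stratus) > 53,000 (Brio) > 33,000 (Quill) > 32,000 (Vantage) > 24,000 (Willow) > 17,000 (Orion) > …
Stratus is highest; pays the second-highest bid, $53,000.

Stratus pays $53,000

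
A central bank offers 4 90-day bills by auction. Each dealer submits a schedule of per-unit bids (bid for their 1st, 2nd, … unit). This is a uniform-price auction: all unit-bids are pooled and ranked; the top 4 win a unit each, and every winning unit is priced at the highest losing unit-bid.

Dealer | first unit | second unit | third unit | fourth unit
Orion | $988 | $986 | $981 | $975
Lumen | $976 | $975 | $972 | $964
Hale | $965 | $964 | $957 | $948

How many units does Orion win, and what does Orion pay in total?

Pooled unit-bids ranked (top 4): 988 (Orion-1), 986 (Orion-2), 981 (Orion-3), 976 (Lumen-1)
First bid not allocated: $975.
Orion wins 3 unit(s) at $975 each.

Orion: 3 units, pays $2,925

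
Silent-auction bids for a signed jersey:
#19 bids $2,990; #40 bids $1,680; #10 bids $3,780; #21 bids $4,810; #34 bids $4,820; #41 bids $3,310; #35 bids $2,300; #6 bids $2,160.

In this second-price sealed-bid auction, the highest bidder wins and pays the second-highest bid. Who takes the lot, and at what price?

Bids in order: 4,820 (#34) > 4,810 (#21) > 3,780 (#10) > 3,310 (#41) > 2,990 (#19) > 2,300 (#35) > …
#34 is highest; pays the second-highest bid, $4,810.

#34 pays $4,810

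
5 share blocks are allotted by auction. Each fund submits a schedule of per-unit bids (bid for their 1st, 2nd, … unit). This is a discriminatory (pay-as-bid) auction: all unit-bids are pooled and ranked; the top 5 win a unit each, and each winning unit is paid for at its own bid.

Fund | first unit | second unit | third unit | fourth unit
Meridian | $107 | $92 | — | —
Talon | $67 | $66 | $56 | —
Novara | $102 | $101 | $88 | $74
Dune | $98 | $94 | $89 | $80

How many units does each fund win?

Pooled unit-bids ranked (top 5): 107 (Meridian-1), 102 (Novara-1), 101 (Novara-2), 98 (Dune-1), 94 (Dune-2)
Next rejected bid: $92 (not a price — pay-as-bid).
Allocation: Dune 2, Meridian 1, Novara 2.

Dune 2, Meridian 1, Novara 2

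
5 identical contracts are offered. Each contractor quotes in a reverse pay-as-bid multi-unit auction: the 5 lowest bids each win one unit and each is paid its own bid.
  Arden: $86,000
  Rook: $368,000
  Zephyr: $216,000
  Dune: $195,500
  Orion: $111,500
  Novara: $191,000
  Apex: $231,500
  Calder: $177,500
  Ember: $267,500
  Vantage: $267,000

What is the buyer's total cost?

Ordering the bids: 86,000 (Arden), 111,500 (Orion), 177,500 (Calder), 191,000 (Novara), 195,500 (Dune), 216,000 (Zephyr), 231,500 (Apex), …
Winners (5 units): Arden, Orion, Calder, Novara, Dune.
Total cost = 86,000 + 111,500 + 177,500 + 191,000 + 195,500 = $761,500.

Total cost: $761,500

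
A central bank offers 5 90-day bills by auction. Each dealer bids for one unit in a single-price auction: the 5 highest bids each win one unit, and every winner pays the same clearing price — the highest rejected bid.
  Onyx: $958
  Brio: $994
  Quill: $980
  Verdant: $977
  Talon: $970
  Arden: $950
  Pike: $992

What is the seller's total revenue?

Bids ranked high→low: 994 (Brio), 992 (Pike), 980 (Quill), 977 (Verdant), 970 (Talon), 958 (Onyx), 950 (Arden)
The 5 highest are Brio, Pike, Quill, Verdant, Talon.
Clearing price = highest rejected bid = $958.
Total revenue = 5 × $958 = $4,790.

Total revenue: $4,790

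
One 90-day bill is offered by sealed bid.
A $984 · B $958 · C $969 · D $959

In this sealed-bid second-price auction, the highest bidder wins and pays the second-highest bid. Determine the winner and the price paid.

Bids in order: 984 (A) > 969 (C) > 959 (D) > 958 (B)
A wins with the highest bid; price is set by the runner-up at $969.

A pays $969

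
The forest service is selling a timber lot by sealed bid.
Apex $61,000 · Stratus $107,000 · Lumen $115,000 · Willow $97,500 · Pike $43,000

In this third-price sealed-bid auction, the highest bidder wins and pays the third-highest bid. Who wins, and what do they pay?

Rule: the highest bidder wins and pays the third-highest bid.
Sorting bids: 115,000 (Lumen) > 107,000 (Stratus) > 97,500 (Willow) > 61,000 (Apex) > 43,000 (Pike)
Lumen wins; payment is bid #3 in the ranking = $97,500.

Lumen pays $97,500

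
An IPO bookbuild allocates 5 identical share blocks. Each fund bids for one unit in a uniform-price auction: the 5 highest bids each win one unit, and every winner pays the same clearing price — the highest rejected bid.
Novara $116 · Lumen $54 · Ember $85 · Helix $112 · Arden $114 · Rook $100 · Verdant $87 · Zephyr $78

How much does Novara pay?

Novara pays $85

Bids ranked high→low: 116 (Novara), 114 (Arden), 112 (Helix), 100 (Rook), 87 (Verdant), 85 (Ember), 78 (Zephyr), …
Top 5: Novara, Arden, Helix, Rook, Verdant.
First losing bid is Ember's $85, which sets the uniform price.
Novara wins → pays $85.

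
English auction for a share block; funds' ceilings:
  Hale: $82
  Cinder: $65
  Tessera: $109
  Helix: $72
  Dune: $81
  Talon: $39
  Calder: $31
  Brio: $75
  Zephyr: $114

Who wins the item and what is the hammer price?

Open ascending-bid auction: the price rises until one bidder remains; the winner pays the price at which the last rival dropped out.
Limits in order: 114 (Zephyr) > 109 (Tessera) > 82 (Hale) > 81 (Dune) > 75 (Brio) > 72 (Helix) > …
Tessera is the last rival to drop out, at $109; Zephyr remains and wins at that price.

Zephyr wins at $109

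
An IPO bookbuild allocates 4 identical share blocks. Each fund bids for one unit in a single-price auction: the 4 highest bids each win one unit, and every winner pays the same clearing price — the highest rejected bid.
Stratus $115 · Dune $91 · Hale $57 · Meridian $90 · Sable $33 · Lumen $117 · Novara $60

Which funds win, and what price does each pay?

Bids ranked high→low: 117 (Lumen), 115 (Stratus), 91 (Dune), 90 (Meridian), 60 (Novara), 57 (Hale), …
Winners (4 units): Lumen, Stratus, Dune, Meridian.
Highest unsuccessful bid: $60 → clearing price.

Lumen, Stratus, Dune, Meridian; each pays $60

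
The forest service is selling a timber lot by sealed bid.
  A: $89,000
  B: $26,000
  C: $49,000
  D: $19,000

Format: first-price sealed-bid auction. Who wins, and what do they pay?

A pays $89,000

First-price sealed-bid auction: the highest bidder wins and pays their own bid.
Sorting bids: 89,000 (A) > 49,000 (C) > 26,000 (B) > 19,000 (D)
A is highest → pays own bid, $89,000.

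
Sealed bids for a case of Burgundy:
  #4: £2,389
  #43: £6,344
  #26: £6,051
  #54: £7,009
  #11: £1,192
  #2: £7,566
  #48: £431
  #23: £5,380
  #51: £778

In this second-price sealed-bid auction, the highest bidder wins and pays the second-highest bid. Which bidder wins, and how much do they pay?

#2 pays £7,009

Bids ranked: 7,566 (#2) > 7,009 (#54) > 6,344 (#43) > 6,051 (#26) > 5,380 (#23) > 2,389 (#4) > …
#2 wins with the highest bid; price is set by the runner-up at £7,009.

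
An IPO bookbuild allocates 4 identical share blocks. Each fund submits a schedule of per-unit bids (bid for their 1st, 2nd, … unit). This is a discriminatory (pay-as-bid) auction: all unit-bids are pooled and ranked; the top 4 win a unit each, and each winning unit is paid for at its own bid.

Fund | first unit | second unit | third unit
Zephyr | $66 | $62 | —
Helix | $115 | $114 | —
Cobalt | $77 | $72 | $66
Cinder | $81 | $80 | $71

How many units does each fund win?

Merging the schedules and taking the best 4: 115 (Helix-1), 114 (Helix-2), 81 (Cinder-1), 80 (Cinder-2)
Next rejected bid: $77 (not a price — pay-as-bid).
Allocation: Cinder 2, Helix 2.

Cinder 2, Helix 2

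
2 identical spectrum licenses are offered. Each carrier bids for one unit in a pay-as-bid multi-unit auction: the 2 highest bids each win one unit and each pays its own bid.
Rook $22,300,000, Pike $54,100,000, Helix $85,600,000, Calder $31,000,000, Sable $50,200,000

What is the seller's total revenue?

Bids ranked high→low: 85,600,000 (Helix), 54,100,000 (Pike), 50,200,000 (Sable), 31,000,000 (Calder), …
Winners (2 units): Helix, Pike.
Total revenue = 85,600,000 + 54,100,000 = $139,700,000.

Total revenue: $139,700,000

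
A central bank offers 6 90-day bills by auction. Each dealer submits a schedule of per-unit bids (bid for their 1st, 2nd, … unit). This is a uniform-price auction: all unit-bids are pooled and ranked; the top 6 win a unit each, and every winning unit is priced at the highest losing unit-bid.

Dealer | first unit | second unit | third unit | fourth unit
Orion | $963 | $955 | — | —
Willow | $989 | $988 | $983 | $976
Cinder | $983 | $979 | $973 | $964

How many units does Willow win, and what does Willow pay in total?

Willow: 4 units, pays $3,892

Pooled unit-bids ranked (top 6): 989 (Willow-1), 988 (Willow-2), 983 (Willow-3), 983 (Cinder-1), 979 (Cinder-2), 976 (Willow-4)
Highest rejected unit-bid = $973.
Willow wins 4 unit(s) at $973 each.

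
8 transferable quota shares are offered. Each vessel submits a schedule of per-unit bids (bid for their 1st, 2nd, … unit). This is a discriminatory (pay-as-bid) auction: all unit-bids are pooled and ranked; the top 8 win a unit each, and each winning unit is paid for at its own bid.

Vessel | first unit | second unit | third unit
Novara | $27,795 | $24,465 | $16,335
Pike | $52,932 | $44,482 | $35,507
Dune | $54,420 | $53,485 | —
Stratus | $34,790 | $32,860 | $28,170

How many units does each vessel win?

Dune 2, Pike 3, Stratus 3

All unit-bids, highest first — top 8: 54,420 (Dune-1), 53,485 (Dune-2), 52,932 (Pike-1), 44,482 (Pike-2), 35,507 (Pike-3), 34,790 (Stratus-1), 32,860 (Stratus-2), 28,170 (Stratus-3)
Next rejected bid: $27,795 (not a price — pay-as-bid).
Allocation: Dune 2, Pike 3, Stratus 3.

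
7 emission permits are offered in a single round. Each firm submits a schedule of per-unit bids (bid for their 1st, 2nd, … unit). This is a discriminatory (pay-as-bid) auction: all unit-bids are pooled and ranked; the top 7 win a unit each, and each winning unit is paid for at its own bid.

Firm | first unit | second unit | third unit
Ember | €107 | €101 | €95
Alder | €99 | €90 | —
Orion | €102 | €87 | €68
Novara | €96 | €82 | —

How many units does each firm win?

Merging the schedules and taking the best 7: 107 (Ember-1), 102 (Orion-1), 101 (Ember-2), 99 (Alder-1), 96 (Novara-1), 95 (Ember-3), 90 (Alder-2)
Next rejected bid: €87 (not a price — pay-as-bid).
Allocation: Alder 2, Ember 3, Novara 1, Orion 1.

Alder 2, Ember 3, Novara 1, Orion 1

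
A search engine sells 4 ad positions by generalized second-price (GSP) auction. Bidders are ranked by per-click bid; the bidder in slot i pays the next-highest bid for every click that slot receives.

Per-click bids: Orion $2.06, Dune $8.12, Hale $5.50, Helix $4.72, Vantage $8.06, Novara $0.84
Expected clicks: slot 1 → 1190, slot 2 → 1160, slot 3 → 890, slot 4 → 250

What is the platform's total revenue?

Total revenue: $20687.20

Per-click bids in order: $8.12 (Dune) > $8.06 (Vantage) > $5.50 (Hale) > $4.72 (Helix) > $2.06 (Orion) > …
Slot 1: Dune pays $8.06 × 1190 = $9591.40
Slot 2: Vantage pays $5.50 × 1160 = $6380.00
Slot 3: Hale pays $4.72 × 890 = $4200.80
Slot 4: Helix pays $2.06 × 250 = $515.00
Total = $20687.20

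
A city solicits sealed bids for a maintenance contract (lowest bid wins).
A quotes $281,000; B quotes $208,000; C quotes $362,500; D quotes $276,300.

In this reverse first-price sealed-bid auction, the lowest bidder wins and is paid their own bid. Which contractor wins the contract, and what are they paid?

Rule: the lowest bidder wins and is paid their own bid.
Sorting bids: 208,000 (B) < 276,300 (D) < 281,000 (A) < 362,500 (C)
B is lowest → is paid own bid, $208,000.

B is paid $208,000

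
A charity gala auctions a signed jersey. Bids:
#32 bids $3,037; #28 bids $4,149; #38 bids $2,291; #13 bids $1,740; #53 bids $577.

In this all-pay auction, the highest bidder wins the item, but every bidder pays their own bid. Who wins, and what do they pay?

All-pay auction: the highest bidder wins the item, but every bidder pays their own bid.
Sorting bids: 4,149 (#28) > 3,037 (#32) > 2,291 (#38) > 1,740 (#13) > 577 (#53)
#28 wins with the top bid; all bids are sunk regardless.

#28 pays $4,149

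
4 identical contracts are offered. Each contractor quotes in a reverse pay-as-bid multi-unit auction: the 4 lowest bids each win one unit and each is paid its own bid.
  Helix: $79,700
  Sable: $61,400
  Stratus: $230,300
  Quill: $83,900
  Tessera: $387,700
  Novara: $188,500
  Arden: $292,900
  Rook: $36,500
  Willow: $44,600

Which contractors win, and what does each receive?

Rook $36,500, Willow $44,600, Sable $61,400, Helix $79,700

Sorting: 36,500 (Rook), 44,600 (Willow), 61,400 (Sable), 79,700 (Helix), 83,900 (Quill), 188,500 (Novara), …
Winners (4 units): Rook, Willow, Sable, Helix.
Each winner is paid its own bid: Rook $36,500, Willow $44,600, Sable $61,400, Helix $79,700.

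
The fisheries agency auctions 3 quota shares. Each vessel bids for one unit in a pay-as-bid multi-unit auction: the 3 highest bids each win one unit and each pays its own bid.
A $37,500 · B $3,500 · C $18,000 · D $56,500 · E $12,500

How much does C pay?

Sorting: 56,500 (D), 37,500 (A), 18,000 (C), 12,500 (E), 3,500 (B)
Top 3: D, A, C.
C wins → own bid $18,000.

C pays $18,000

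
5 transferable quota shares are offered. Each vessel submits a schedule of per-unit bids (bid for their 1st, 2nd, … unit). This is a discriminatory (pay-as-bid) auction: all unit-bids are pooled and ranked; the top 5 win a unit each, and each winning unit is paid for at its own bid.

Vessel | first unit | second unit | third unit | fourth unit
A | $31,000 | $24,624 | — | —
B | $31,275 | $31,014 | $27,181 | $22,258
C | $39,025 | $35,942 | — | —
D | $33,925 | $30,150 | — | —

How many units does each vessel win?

Merging the schedules and taking the best 5: 39,025 (C-1), 35,942 (C-2), 33,925 (D-1), 31,275 (B-1), 31,014 (B-2)
Next rejected bid: $31,000 (not a price — pay-as-bid).
Allocation: B 2, C 2, D 1.

B 2, C 2, D 1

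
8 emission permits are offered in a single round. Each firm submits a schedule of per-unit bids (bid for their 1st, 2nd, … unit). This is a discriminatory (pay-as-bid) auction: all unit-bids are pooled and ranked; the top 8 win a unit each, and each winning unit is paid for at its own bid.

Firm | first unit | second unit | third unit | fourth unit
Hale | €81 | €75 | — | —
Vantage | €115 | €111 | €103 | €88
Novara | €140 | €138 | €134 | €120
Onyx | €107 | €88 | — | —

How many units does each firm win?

Novara 4, Onyx 1, Vantage 3

Pooled unit-bids ranked (top 8): 140 (Novara-1), 138 (Novara-2), 134 (Novara-3), 120 (Novara-4), 115 (Vantage-1), 111 (Vantage-2), 107 (Onyx-1), 103 (Vantage-3)
Next rejected bid: €88 (not a price — pay-as-bid).
Allocation: Novara 4, Onyx 1, Vantage 3.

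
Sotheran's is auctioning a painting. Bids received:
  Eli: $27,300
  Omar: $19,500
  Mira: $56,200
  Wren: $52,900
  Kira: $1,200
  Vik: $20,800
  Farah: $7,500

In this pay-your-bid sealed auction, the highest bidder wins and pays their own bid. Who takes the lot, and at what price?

Mira pays $56,200

Bids in order: 56,200 (Mira) > 52,900 (Wren) > 27,300 (Eli) > 20,800 (Vik) > 19,500 (Omar) > 7,500 (Farah) > …
Mira has the highest bid and pays exactly that: $56,200.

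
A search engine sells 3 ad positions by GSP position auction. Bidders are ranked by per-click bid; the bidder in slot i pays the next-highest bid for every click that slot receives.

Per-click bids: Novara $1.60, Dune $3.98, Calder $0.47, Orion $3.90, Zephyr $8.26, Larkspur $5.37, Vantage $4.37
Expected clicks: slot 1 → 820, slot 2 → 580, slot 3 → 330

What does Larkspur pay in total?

Larkspur pays $2534.60

Sorting advertisers: $8.26 (Zephyr) > $5.37 (Larkspur) > $4.37 (Vantage) > $3.98 (Dune) > …
Larkspur holds slot 2 → pays next bid $4.37 × 580 clicks = $2534.60.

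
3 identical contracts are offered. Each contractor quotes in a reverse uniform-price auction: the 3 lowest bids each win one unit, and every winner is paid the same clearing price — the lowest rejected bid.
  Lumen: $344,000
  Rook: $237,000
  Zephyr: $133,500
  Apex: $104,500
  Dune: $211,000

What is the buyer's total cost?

Total cost: $711,000

Sorting: 104,500 (Apex), 133,500 (Zephyr), 211,000 (Dune), 237,000 (Rook), 344,000 (Lumen)
Lowest 3: Apex, Zephyr, Dune.
Clearing price = lowest rejected bid = $237,000.
Total cost = 3 × $237,000 = $711,000.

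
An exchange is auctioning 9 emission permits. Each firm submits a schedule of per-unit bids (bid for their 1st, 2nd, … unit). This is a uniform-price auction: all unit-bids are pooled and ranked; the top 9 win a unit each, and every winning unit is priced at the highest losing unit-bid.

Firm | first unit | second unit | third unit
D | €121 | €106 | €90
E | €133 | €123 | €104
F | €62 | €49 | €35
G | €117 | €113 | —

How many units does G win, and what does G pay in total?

Pooled unit-bids ranked (top 9): 133 (E-1), 123 (E-2), 121 (D-1), 117 (G-1), 113 (G-2), 106 (D-2), 104 (E-3), 90 (D-3), 62 (F-1)
First bid not allocated: €49.
G wins 2 unit(s) at €49 each.

G: 2 units, pays €98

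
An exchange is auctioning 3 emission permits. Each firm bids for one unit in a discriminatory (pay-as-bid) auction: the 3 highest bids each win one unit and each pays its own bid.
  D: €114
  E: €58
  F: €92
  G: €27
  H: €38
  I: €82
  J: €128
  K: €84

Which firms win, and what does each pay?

Sorting: 128 (J), 114 (D), 92 (F), 84 (K), 82 (I), …
Top 3: J, D, F.
Each winner pays its own bid: J €128, D €114, F €92.

J €128, D €114, F €92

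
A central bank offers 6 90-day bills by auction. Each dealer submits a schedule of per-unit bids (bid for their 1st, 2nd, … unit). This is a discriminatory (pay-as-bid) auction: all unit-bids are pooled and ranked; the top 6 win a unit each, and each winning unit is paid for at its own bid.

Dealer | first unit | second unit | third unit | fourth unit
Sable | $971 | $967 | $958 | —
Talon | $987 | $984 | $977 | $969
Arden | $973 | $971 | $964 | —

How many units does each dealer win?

Arden 2, Sable 1, Talon 3

Pooled unit-bids ranked (top 6): 987 (Talon-1), 984 (Talon-2), 977 (Talon-3), 973 (Arden-1), 971 (Sable-1), 971 (Arden-2)
Next rejected bid: $969 (not a price — pay-as-bid).
Allocation: Arden 2, Sable 1, Talon 3.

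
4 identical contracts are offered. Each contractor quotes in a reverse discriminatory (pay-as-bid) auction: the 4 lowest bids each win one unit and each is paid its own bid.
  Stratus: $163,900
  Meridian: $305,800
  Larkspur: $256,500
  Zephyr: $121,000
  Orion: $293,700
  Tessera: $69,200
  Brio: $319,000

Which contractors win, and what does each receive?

Ordering the bids: 69,200 (Tessera), 121,000 (Zephyr), 163,900 (Stratus), 256,500 (Larkspur), 293,700 (Orion), 305,800 (Meridian), …
Lowest 4: Tessera, Zephyr, Stratus, Larkspur.
Each winner is paid its own bid: Tessera $69,200, Zephyr $121,000, Stratus $163,900, Larkspur $256,500.

Tessera $69,200, Zephyr $121,000, Stratus $163,900, Larkspur $256,500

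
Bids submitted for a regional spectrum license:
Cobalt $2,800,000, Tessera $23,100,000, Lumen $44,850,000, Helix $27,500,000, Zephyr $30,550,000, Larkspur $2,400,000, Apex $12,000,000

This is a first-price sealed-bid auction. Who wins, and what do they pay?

First-price sealed-bid auction: the highest bidder wins and pays their own bid.
Bids ranked: 44,850,000 (Lumen) > 30,550,000 (Zephyr) > 27,500,000 (Helix) > 23,100,000 (Tessera) > 12,000,000 (Apex) > 2,800,000 (Cobalt) > …
Lumen has the highest bid and pays exactly that: $44,850,000.

Lumen pays $44,850,000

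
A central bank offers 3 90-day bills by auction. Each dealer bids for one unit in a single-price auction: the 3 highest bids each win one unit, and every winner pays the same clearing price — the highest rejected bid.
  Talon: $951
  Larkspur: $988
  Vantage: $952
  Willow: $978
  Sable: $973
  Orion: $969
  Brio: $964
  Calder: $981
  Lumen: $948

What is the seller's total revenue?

Sorting: 988 (Larkspur), 981 (Calder), 978 (Willow), 973 (Sable), 969 (Orion), …
Top 3: Larkspur, Calder, Willow.
First losing bid is Sable's $973, which sets the uniform price.
Total revenue = 3 × $973 = $2,919.

Total revenue: $2,919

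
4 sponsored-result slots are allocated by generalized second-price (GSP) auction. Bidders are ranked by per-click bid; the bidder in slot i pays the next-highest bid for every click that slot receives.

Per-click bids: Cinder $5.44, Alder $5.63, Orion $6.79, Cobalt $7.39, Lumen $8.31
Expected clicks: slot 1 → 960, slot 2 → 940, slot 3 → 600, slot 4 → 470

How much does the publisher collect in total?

Total revenue: $19411.80

Ranked by bid: $8.31 (Lumen) > $7.39 (Cobalt) > $6.79 (Orion) > $5.63 (Alder) > $5.44 (Cinder)
Slot 1: Lumen pays $7.39 × 960 = $7094.40
Slot 2: Cobalt pays $6.79 × 940 = $6382.60
Slot 3: Orion pays $5.63 × 600 = $3378.00
Slot 4: Alder pays $5.44 × 470 = $2556.80
Total = $19411.80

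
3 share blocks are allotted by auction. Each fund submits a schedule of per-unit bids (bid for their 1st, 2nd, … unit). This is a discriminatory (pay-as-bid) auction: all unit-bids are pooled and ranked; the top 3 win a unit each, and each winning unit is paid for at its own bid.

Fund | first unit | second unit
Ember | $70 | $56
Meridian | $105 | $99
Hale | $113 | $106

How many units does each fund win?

All unit-bids, highest first — top 3: 113 (Hale-1), 106 (Hale-2), 105 (Meridian-1)
Next rejected bid: $99 (not a price — pay-as-bid).
Allocation: Hale 2, Meridian 1.

Hale 2, Meridian 1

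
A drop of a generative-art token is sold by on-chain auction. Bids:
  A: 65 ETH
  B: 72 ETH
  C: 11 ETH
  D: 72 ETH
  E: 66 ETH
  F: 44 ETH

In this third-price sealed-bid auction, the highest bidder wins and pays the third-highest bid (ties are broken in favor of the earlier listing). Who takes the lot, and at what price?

Third-price sealed-bid auction: the highest bidder wins and pays the third-highest bid.
Bids in order: 72 (B) > 72 (D) > 66 (E) > 65 (A) > 44 (F) > 11 (C)
B and D tie at 72 ETH; tie-break gives it to B.
B is highest; pays the third-highest bid, 66 ETH.

B pays 66 ETH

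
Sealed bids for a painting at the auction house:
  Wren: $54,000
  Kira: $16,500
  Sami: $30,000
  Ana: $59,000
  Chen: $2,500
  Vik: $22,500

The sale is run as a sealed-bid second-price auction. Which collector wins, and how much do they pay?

Sealed-bid second-price auction: the highest bidder wins and pays the second-highest bid.
Sorting bids: 59,000 (Ana) > 54,000 (Wren) > 30,000 (Sami) > 22,500 (Vik) > 16,500 (Kira) > 2,500 (Chen)
Ana wins with the highest bid; price is set by the runner-up at $54,000.

Ana pays $54,000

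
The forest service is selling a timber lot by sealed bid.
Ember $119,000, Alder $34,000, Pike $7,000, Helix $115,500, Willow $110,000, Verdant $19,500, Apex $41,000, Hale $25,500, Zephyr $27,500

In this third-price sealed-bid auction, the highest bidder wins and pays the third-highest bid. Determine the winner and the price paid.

Ember pays $110,000

Sorting bids: 119,000 (Ember) > 115,500 (Helix) > 110,000 (Willow) > 41,000 (Apex) > 34,000 (Alder) > 27,500 (Zephyr) > …
Ember wins; payment is bid #3 in the ranking = $110,000.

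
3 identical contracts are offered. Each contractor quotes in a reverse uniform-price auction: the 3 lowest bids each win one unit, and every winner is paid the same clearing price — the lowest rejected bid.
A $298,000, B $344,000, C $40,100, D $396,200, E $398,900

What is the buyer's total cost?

Total cost: $1,188,600

Ordering the bids: 40,100 (C), 298,000 (A), 344,000 (B), 396,200 (D), 398,900 (E)
Lowest 3: C, A, B.
First losing bid is D's $396,200, which sets the uniform price.
Total cost = 3 × $396,200 = $1,188,600.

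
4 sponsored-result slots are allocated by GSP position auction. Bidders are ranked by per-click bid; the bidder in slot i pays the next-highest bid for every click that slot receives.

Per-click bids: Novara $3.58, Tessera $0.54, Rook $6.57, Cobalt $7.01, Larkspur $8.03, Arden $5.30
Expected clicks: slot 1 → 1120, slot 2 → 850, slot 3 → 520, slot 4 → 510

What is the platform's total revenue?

Total revenue: $18017.50

Sorting advertisers: $8.03 (Larkspur) > $7.01 (Cobalt) > $6.57 (Rook) > $5.30 (Arden) > $3.58 (Novara) > …
Slot 1: Larkspur pays $7.01 × 1120 = $7851.20
Slot 2: Cobalt pays $6.57 × 850 = $5584.50
Slot 3: Rook pays $5.30 × 520 = $2756.00
Slot 4: Arden pays $3.58 × 510 = $1825.80
Total = $18017.50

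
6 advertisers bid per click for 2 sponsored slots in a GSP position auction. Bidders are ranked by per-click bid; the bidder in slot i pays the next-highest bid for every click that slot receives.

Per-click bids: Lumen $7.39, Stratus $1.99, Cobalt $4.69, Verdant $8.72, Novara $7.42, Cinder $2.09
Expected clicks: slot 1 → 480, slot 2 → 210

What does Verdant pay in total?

Verdant pays $3561.60

Ranked by bid: $8.72 (Verdant) > $7.42 (Novara) > $7.39 (Lumen) > …
Verdant holds slot 1 → pays next bid $7.42 × 480 clicks = $3561.60.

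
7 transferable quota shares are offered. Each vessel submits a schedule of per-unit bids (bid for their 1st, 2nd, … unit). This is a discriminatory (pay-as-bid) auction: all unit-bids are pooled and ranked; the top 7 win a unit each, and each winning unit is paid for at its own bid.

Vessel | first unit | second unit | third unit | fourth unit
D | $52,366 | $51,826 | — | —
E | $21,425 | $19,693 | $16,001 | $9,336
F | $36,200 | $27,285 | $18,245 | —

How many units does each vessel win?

D 2, E 2, F 3

All unit-bids, highest first — top 7: 52,366 (D-1), 51,826 (D-2), 36,200 (F-1), 27,285 (F-2), 21,425 (E-1), 19,693 (E-2), 18,245 (F-3)
Next rejected bid: $16,001 (not a price — pay-as-bid).
Allocation: D 2, E 2, F 3.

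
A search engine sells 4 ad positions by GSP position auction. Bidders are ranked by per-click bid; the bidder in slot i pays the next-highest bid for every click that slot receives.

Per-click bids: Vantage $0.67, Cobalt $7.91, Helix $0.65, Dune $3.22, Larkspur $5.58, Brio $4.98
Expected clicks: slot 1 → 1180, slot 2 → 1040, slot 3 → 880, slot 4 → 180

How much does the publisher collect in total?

Per-click bids in order: $7.91 (Cobalt) > $5.58 (Larkspur) > $4.98 (Brio) > $3.22 (Dune) > $0.67 (Vantage) > …
Slot 1: Cobalt pays $5.58 × 1180 = $6584.40
Slot 2: Larkspur pays $4.98 × 1040 = $5179.20
Slot 3: Brio pays $3.22 × 880 = $2833.60
Slot 4: Dune pays $0.67 × 180 = $120.60
Total = $14717.80

Total revenue: $14717.80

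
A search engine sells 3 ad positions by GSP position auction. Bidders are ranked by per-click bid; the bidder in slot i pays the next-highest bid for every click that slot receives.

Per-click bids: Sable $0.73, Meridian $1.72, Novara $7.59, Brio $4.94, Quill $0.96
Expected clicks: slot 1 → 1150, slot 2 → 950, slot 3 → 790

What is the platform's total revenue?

Total revenue: $8073.40

Sorting advertisers: $7.59 (Novara) > $4.94 (Brio) > $1.72 (Meridian) > $0.96 (Quill) > …
Slot 1: Novara pays $4.94 × 1150 = $5681.00
Slot 2: Brio pays $1.72 × 950 = $1634.00
Slot 3: Meridian pays $0.96 × 790 = $758.40
Total = $8073.40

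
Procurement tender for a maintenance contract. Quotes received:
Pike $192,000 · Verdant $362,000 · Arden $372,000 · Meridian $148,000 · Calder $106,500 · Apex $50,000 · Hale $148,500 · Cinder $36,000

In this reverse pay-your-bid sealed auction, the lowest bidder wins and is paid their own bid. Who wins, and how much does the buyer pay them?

Cinder is paid $36,000

Rule: the lowest bidder wins and is paid their own bid.
Bids ranked: 36,000 (Cinder) < 50,000 (Apex) < 106,500 (Calder) < 148,000 (Meridian) < 148,500 (Hale) < 192,000 (Pike) < …
First-price: Cinder is paid what they bid, $36,000.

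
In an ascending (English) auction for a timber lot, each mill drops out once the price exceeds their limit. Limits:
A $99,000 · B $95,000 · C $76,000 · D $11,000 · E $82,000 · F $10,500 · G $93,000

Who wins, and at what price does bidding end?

Sorting limits: 99,000 (A) > 95,000 (B) > 93,000 (G) > 82,000 (E) > 76,000 (C) > 11,000 (D) > …
B is the last rival to drop out, at $95,000; A remains and wins at that price.

A wins at $95,000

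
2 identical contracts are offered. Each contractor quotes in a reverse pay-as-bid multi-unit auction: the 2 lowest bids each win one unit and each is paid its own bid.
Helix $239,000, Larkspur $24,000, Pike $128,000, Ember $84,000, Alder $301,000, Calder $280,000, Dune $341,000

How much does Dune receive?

Bids ranked low→high: 24,000 (Larkspur), 84,000 (Ember), 128,000 (Pike), 239,000 (Helix), …
The 2 lowest are Larkspur, Ember.
Dune does not win → $0.

Dune is paid $0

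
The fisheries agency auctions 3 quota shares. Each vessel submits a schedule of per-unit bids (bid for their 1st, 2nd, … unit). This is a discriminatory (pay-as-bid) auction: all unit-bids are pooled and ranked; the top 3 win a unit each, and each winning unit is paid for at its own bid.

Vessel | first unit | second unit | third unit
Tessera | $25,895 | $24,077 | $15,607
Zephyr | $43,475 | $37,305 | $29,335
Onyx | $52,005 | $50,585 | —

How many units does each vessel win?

Merging the schedules and taking the best 3: 52,005 (Onyx-1), 50,585 (Onyx-2), 43,475 (Zephyr-1)
Next rejected bid: $37,305 (not a price — pay-as-bid).
Allocation: Onyx 2, Zephyr 1.

Onyx 2, Zephyr 1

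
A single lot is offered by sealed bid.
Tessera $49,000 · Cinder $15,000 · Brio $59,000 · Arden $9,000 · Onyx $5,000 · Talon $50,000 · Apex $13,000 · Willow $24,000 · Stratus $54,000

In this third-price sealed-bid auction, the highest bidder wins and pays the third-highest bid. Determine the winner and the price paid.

Brio pays $50,000

Third-price sealed-bid auction: the highest bidder wins and pays the third-highest bid.
Sorting bids: 59,000 (Brio) > 54,000 (Stratus) > 50,000 (Talon) > 49,000 (Tessera) > 24,000 (Willow) > 15,000 (Cinder) > …
Brio is highest; pays the third-highest bid, $50,000.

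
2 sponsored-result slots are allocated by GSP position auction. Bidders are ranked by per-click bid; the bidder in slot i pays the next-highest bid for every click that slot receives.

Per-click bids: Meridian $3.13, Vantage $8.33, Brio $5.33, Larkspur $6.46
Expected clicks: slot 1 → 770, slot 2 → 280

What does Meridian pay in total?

Sorting advertisers: $8.33 (Vantage) > $6.46 (Larkspur) > $5.33 (Brio) > …
Meridian ranks below slot 2 → no slot, pays nothing.

Meridian pays $0.00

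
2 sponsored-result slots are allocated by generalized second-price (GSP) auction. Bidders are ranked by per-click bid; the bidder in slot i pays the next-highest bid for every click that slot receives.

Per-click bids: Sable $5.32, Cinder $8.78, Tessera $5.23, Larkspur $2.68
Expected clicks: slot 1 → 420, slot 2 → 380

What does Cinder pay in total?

Cinder pays $2234.40

Sorting advertisers: $8.78 (Cinder) > $5.32 (Sable) > $5.23 (Tessera) > …
Cinder holds slot 1 → pays next bid $5.32 × 420 clicks = $2234.40.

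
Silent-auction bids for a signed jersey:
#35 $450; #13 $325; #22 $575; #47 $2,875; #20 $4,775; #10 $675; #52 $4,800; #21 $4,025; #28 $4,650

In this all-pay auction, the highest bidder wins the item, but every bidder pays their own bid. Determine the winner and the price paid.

Bids ranked: 4,800 (#52) > 4,775 (#20) > 4,650 (#28) > 4,025 (#21) > 2,875 (#47) > 675 (#10) > …
#52 is highest and takes the item; every bidder forfeits their bid.

#52 pays $4,800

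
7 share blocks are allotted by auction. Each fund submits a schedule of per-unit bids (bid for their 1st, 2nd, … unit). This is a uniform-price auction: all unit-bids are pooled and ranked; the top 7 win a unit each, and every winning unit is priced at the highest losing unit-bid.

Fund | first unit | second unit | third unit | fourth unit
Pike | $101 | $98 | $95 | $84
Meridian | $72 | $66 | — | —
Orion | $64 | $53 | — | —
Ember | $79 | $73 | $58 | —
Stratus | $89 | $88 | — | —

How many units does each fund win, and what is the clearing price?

Ember 1, Pike 4, Stratus 2; clearing price $73

Merging the schedules and taking the best 7: 101 (Pike-1), 98 (Pike-2), 95 (Pike-3), 89 (Stratus-1), 88 (Stratus-2), 84 (Pike-4), 79 (Ember-1)
Highest rejected unit-bid = $73.
Allocation: Ember 1, Pike 4, Stratus 2.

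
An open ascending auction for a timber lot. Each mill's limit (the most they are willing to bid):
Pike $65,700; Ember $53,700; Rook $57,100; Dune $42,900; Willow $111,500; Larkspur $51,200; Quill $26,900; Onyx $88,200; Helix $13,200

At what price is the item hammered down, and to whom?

Limits ranked: 111,500 (Willow) > 88,200 (Onyx) > 65,700 (Pike) > 57,100 (Rook) > 53,700 (Ember) > 51,200 (Larkspur) > …
Once the price passes $88,200, only Willow is left; the hammer falls at Onyx's limit of $88,200.

Willow wins at $88,200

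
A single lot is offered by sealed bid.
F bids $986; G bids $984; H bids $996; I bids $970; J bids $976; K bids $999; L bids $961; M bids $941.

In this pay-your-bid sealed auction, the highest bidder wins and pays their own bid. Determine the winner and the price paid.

Rule: the highest bidder wins and pays their own bid.
Bids in order: 999 (K) > 996 (H) > 986 (F) > 984 (G) > 976 (J) > 970 (I) > …
K is highest → pays own bid, $999.

K pays $999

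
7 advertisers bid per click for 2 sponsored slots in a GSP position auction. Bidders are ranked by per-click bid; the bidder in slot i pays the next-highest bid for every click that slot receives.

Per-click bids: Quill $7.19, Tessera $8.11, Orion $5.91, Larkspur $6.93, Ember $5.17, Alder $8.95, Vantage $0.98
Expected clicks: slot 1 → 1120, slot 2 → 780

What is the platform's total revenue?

Total revenue: $14691.40

Sorting advertisers: $8.95 (Alder) > $8.11 (Tessera) > $7.19 (Quill) > …
Slot 1: Alder pays $8.11 × 1120 = $9083.20
Slot 2: Tessera pays $7.19 × 780 = $5608.20
Total = $14691.40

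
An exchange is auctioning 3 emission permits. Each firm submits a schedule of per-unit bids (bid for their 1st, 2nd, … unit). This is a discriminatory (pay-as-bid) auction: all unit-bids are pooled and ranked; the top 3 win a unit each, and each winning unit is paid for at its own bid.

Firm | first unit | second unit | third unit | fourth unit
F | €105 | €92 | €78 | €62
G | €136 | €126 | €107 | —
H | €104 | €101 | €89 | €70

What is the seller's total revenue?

Total revenue: €369

Merging the schedules and taking the best 3: 136 (G-1), 126 (G-2), 107 (G-3)
Next rejected bid: €105 (not a price — pay-as-bid).
Each winning unit pays its own bid.
Revenue = 136 + 126 + 107 = €369.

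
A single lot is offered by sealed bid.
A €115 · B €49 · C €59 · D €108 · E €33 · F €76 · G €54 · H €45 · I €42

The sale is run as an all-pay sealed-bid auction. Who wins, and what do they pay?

A pays €115

Bids in order: 115 (A) > 108 (D) > 76 (F) > 59 (C) > 54 (G) > 49 (B) > …
A wins with the top bid; all bids are sunk regardless.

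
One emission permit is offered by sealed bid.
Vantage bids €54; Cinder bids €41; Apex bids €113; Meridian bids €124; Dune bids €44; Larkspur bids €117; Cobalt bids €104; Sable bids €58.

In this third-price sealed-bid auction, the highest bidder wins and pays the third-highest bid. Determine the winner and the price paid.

Meridian pays €113

Third-price sealed-bid auction: the highest bidder wins and pays the third-highest bid.
Sorting bids: 124 (Meridian) > 117 (Larkspur) > 113 (Apex) > 104 (Cobalt) > 58 (Sable) > 54 (Vantage) > …
Meridian is highest; pays the third-highest bid, €113.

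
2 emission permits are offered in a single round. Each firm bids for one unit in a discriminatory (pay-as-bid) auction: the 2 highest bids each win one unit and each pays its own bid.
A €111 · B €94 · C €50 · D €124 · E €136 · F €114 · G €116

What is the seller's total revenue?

Total revenue: €260

Ordering the bids: 136 (E), 124 (D), 116 (G), 114 (F), …
Winners (2 units): E, D.
Total revenue = 136 + 124 = €260.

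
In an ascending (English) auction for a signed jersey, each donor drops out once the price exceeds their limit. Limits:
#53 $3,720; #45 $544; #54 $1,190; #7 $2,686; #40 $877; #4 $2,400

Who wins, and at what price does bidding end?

#53 wins at $2,686

Rule: the price rises until one bidder remains; the winner pays the price at which the last rival dropped out.
Limits ranked: 3,720 (#53) > 2,686 (#7) > 2,400 (#4) > 1,190 (#54) > 877 (#40) > 544 (#45)
#7 is the last rival to drop out, at $2,686; #53 remains and wins at that price.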